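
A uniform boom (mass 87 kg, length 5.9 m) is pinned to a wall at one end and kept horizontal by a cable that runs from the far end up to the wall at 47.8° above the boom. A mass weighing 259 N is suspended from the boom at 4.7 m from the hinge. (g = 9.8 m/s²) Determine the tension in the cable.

T ≈ 854 N

Take torques about the hinge: T sin 47.8° · 5.9 = 87×9.8×2.95 + 259×4.7 = 3732.5 N·m.
So T = 3732.5 / (0.7408 × 5.9) = 853.97 N.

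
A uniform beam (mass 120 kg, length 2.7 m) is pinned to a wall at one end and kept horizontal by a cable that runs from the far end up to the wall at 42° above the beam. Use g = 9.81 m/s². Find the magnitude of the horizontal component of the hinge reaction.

H_x ≈ 654 N

Take torques about the hinge: T sin 42° · 2.7 = 120×9.81×1.35 = 1589.2 N·m.
So T = 1589.2 / (0.6691 × 2.7) = 879.65 N.
ΣF_x = 0: H_x = T cos 42° = 653.71 N.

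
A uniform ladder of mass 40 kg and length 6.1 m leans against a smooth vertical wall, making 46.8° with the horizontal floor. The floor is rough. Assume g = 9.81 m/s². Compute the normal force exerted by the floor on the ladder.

N_floor ≈ 392 N

ΣF_y = 0: N_floor = 40×9.81 = 392.4 N.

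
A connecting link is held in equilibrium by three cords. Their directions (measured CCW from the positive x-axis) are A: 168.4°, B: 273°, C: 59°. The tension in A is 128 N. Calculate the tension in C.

T_C ≈ 222 N

Resolve: ΣF_x = 128 cos 168.4° + T_B cos 273° + T_C cos 59° = 0.
        ΣF_y = 128 sin 168.4° + T_B sin 273° + T_C sin 59° = 0.
The known terms sum to (-125.4, 25.74) N, so 0.0523 T_B + 0.5150 T_C = 125.4 and -0.9986 T_B + 0.8572 T_C = -25.74.
Solving simultaneously: T_B = 215.9 N, T_C = 221.5 N.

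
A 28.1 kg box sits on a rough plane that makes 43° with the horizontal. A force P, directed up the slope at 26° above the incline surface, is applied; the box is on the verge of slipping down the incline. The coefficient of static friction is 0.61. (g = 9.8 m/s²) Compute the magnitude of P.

On the verge of sliding down the incline, friction equals μN and acts up the slope.
Perpendicular: N + P sin 26° = W cos 43° = 201.4 N.
Along incline: P cos 26° + μN = W sin 43° with W sin 43° = 187.8 N.
Solving the pair for P and N: P = 102.9 N, N = 156.3 N (and f = μN = 95.34 N).

P ≈ 103 N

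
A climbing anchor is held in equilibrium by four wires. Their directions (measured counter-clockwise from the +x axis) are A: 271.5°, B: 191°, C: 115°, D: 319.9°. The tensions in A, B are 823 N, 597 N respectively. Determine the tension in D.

T_D ≈ 2160 N

Resolve: ΣF_x = 823 cos 271.5° + 597 cos 191° + T_C cos 115° + T_D cos 319.9° = 0.
        ΣF_y = 823 sin 271.5° + 597 sin 191° + T_C sin 115° + T_D sin 319.9° = 0.
The known terms sum to (-564.5, -936.6) N, so -0.4226 T_C + 0.7649 T_D = 564.5 and 0.9063 T_C − 0.6441 T_D = 936.6.
Solving simultaneously: T_C = 2565 N, T_D = 2155 N.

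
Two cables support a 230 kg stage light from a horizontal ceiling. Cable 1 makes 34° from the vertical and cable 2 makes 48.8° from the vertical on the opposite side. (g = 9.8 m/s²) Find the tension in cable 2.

T_2 ≈ 1270 N

Angles from the horizontal: cable 1 is 90° − 34° = 56°, cable 2 is 90° − 48.8° = 41.2°.
Weight W = 230 × 9.8 = 2254 N acts straight down.
Horizontal: T_1 cos 56° = T_2 cos 41.2°  →  T_1 = 1.346 T_2.
Vertical: T_1 sin 56° + T_2 sin 41.2° = 2254.
Substituting the horizontal relation into the vertical equation gives 1.774 T_2 = 2254, so T_2 = 1270 N.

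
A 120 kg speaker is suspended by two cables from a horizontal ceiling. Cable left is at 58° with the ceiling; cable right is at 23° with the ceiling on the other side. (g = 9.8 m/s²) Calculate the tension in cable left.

Weight W = 120 × 9.8 = 1176 N acts straight down.
Horizontal: T_left cos 58° = T_right cos 23°  →  T_right = 0.5757 T_left.
Vertical: T_left sin 58° + T_right sin 23° = 1176.
Substituting the horizontal relation into the vertical equation gives 1.073 T_left = 1176, so T_left = 1096 N.

T_left ≈ 1100 N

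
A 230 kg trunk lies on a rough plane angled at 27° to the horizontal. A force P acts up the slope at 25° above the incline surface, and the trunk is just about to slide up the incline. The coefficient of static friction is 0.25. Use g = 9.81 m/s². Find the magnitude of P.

On the verge of sliding up the incline, friction equals μN and acts down the slope.
Perpendicular: N + P sin 25° = W cos 27° = 2010 N.
Along incline: P cos 25° = W sin 27° + μN  with W sin 27° = 1024 N.
Solving the pair for P and N: P = 1509 N, N = 1373 N (and f = μN = 343.2 N).

P ≈ 1510 N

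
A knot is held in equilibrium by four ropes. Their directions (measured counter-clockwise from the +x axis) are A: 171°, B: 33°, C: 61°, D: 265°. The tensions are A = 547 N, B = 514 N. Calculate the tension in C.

Resolve: ΣF_x = 547 cos 171° + 514 cos 33° + T_C cos 61° + T_D cos 265° = 0.
        ΣF_y = 547 sin 171° + 514 sin 33° + T_C sin 61° + T_D sin 265° = 0.
The known terms sum to (-109.2, 365.5) N, so 0.4848 T_C − 0.0872 T_D = 109.2 and 0.8746 T_C − 0.9962 T_D = -365.5.
Solving simultaneously: T_C = 345.8 N, T_D = 670.5 N.

T_C ≈ 346 N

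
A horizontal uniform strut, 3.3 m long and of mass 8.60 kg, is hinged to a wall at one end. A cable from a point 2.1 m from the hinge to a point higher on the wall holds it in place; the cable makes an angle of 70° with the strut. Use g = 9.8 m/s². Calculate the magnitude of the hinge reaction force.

Take torques about the hinge: T sin 70° · 2.1 = 8.60×9.8×1.65 = 139.06 N·m.
So T = 139.06 / (0.9397 × 2.1) = 70.47 N.
ΣF_x = 0: H_x = T cos 70° = 24.102 N.
ΣF_y = 0: H_y = (8.60×9.8) − T sin 70° = 84.28 − 66.22 = 18.06 N.
|H| = √(H_x² + H_y²) = √((24.102)² + (18.06)²) = 30.118 N.

|H| ≈ 30.1 N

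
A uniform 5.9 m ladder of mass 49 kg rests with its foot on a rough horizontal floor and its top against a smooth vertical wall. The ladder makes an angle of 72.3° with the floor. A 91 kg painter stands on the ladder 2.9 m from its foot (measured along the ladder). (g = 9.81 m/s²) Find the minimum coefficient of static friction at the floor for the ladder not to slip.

μ_min ≈ 0.158

ΣF_y = 0: N_floor = 49×9.81 + 91×9.81 = 1373.4 N.
Torques about the foot: N_wall · 5.9 sin 72.3° = 49×9.81×2.95 cos 72.3° + 91×9.81×2.9 cos 72.3° → N_wall = 216.74 N.
ΣF_x = 0: f_floor = N_wall = 216.74 N.
μ_min = f_floor / N_floor = 216.74 / 1373.4 = 0.1578.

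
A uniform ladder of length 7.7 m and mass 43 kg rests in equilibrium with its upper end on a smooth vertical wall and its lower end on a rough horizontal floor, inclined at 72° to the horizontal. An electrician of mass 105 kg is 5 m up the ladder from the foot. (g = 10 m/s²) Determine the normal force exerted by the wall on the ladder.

Torques about the foot: N_wall · 7.7 sin 72° = 43×10×3.85 cos 72° + 105×10×5 cos 72° → N_wall = 291.39 N.

N_wall ≈ 291 N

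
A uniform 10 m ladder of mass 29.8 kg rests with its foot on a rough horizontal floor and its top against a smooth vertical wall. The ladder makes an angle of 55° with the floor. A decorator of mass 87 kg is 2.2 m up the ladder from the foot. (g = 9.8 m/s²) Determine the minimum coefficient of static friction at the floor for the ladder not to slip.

ΣF_y = 0: N_floor = 29.8×9.8 + 87×9.8 = 1144.6 N.
Torques about the foot: N_wall · 10 sin 55° = 29.8×9.8×5 cos 55° + 87×9.8×2.2 cos 55° → N_wall = 233.58 N.
ΣF_x = 0: f_floor = N_wall = 233.58 N.
μ_min = f_floor / N_floor = 233.58 / 1144.6 = 0.2041.

μ_min ≈ 0.204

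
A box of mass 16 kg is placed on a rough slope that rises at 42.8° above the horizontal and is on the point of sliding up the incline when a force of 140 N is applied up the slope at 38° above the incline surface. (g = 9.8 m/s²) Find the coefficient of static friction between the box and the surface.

On the verge of sliding up the incline, friction is at its maximum μN and acts down the slope.
Perpendicular to incline: N = W cos 42.8° − P sin 38° = 115 − 86.19 = 28.86 N.
Along incline: P cos 38° − μN = W sin 42.8° → μ = −(W sin 42.8° − P cos 38°) / N = 0.1312.

μ ≈ 0.131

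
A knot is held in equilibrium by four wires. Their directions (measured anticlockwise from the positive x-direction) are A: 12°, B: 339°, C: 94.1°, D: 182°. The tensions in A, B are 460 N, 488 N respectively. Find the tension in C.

T_C ≈ 111 N

Resolve: ΣF_x = 460 cos 12° + 488 cos 339° + T_C cos 94.1° + T_D cos 182° = 0.
        ΣF_y = 460 sin 12° + 488 sin 339° + T_C sin 94.1° + T_D sin 182° = 0.
The known terms sum to (905.5, -79.24) N, so -0.0715 T_C − 0.9994 T_D = -905.5 and 0.9974 T_C − 0.0349 T_D = 79.24.
Solving simultaneously: T_C = 110.9 N, T_D = 898.2 N.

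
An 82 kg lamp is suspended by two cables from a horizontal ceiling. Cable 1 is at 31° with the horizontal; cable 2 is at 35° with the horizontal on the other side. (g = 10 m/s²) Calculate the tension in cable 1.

T_1 ≈ 735 N

Weight W = 82 × 10 = 820 N acts straight down.
Horizontal: T_1 cos 31° = T_2 cos 35°  →  T_2 = 1.046 T_1.
Vertical: T_1 sin 31° + T_2 sin 35° = 820.
Substituting the horizontal relation into the vertical equation gives 1.115 T_1 = 820, so T_1 = 735.3 N.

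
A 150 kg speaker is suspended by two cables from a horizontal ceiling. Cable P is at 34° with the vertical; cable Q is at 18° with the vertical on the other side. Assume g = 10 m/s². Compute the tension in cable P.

Angles from the horizontal: cable P is 90° − 34° = 56°, cable Q is 90° − 18° = 72°.
Weight W = 150 × 10 = 1500 N acts straight down.
Horizontal: T_P cos 56° = T_Q cos 72°  →  T_Q = 1.81 T_P.
Vertical: T_P sin 56° + T_Q sin 72° = 1500.
Substituting the horizontal relation into the vertical equation gives 2.55 T_P = 1500, so T_P = 588.2 N.

T_P ≈ 588 N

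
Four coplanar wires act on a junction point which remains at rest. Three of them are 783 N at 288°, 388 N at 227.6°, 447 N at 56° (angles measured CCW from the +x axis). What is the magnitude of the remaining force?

F ≈ 700 N

Sum the known components: ΣF_x = 230.3 N, ΣF_y = -660.6 N.
For equilibrium the remaining force must supply (−ΣF_x, −ΣF_y) = (-230.3, 660.6) N.
Magnitude = √((-230.3)² + (660.6)²) = 699.6 N; direction = atan2(660.6, -230.3) = 109.2°.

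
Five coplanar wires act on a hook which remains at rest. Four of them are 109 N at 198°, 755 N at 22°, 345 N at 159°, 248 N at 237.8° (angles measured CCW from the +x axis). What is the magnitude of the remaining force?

F ≈ 216 N

Sum the known components: ΣF_x = 142.1 N, ΣF_y = 162.9 N.
For equilibrium the remaining force must supply (−ΣF_x, −ΣF_y) = (-142.1, -162.9) N.
Magnitude = √((-142.1)² + (-162.9)²) = 216.2 N; direction = atan2(-162.9, -142.1) = 228.9°.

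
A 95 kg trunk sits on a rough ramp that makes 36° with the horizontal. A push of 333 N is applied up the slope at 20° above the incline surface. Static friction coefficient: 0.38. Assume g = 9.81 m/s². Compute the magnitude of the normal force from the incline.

Axes along / perpendicular to the incline. W sin 36° = 547.8 N down-slope; W cos 36° = 754 N into the surface.
Perpendicular: N = W cos 36° − P sin 20° = 754 − 113.9 = 640.1 N.
Along incline: P cos 20° + f = W sin 36° (friction acts up-slope) → f = 547.8 − 312.9 = 234.9 N.
|f| = 234.9 N ≤ μN = 243.2 N, so the trunk is indeed static.

N ≈ 640 N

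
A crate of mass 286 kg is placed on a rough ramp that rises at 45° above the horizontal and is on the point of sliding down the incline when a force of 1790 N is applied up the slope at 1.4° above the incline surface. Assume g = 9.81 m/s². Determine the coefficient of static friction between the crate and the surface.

On the verge of sliding down the incline, friction is at its maximum μN and acts up the slope.
Perpendicular to incline: N = W cos 45° − P sin 1.4° = 1984 − 43.73 = 1940 N.
Along incline: P cos 1.4° + μN = W sin 45° → μ = (W sin 45° − P cos 1.4°) / N = 0.1002.

μ ≈ 0.100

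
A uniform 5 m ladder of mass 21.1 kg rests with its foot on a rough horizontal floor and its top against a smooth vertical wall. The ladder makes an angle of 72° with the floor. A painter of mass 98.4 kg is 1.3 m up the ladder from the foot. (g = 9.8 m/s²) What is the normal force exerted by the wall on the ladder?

N_wall ≈ 115 N

Torques about the foot: N_wall · 5 sin 72° = 21.1×9.8×2.5 cos 72° + 98.4×9.8×1.3 cos 72° → N_wall = 115.06 N.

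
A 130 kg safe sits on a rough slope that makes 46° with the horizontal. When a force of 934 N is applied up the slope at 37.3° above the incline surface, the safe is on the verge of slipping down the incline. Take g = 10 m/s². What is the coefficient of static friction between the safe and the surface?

μ ≈ 0.570

On the verge of sliding down the incline, friction is at its maximum μN and acts up the slope.
Perpendicular to incline: N = W cos 46° − P sin 37.3° = 903.1 − 566 = 337.1 N.
Along incline: P cos 37.3° + μN = W sin 46° → μ = (W sin 46° − P cos 37.3°) / N = 0.5701.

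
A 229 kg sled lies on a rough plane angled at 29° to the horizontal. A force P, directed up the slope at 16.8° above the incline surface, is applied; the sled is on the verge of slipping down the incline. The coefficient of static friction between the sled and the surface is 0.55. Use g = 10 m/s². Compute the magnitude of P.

On the verge of sliding down the incline, friction equals μN and acts up the slope.
Perpendicular: N + P sin 16.8° = W cos 29° = 2003 N.
Along incline: P cos 16.8° + μN = W sin 29° with W sin 29° = 1110 N.
Solving the pair for P and N: P = 10.81 N, N = 2000 N (and f = μN = 1100 N).

P ≈ 10.8 N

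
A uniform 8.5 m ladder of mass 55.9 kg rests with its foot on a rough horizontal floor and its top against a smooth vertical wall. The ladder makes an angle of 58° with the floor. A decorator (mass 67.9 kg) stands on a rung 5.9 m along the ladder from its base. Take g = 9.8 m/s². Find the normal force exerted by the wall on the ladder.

Torques about the foot: N_wall · 8.5 sin 58° = 55.9×9.8×4.25 cos 58° + 67.9×9.8×5.9 cos 58° → N_wall = 459.77 N.

N_wall ≈ 460 N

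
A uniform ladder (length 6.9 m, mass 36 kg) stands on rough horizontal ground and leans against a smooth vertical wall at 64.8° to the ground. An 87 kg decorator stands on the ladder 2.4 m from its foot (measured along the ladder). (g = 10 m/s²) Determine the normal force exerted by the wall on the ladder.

Torques about the foot: N_wall · 6.9 sin 64.8° = 36×10×3.45 cos 64.8° + 87×10×2.4 cos 64.8° → N_wall = 227.1 N.

N_wall ≈ 227 N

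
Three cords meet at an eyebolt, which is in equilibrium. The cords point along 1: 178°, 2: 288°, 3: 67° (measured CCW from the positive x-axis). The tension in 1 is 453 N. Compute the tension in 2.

T_2 ≈ 645 N

Resolve: ΣF_x = 453 cos 178° + T_2 cos 288° + T_3 cos 67° = 0.
        ΣF_y = 453 sin 178° + T_2 sin 288° + T_3 sin 67° = 0.
The known terms sum to (-452.7, 15.81) N, so 0.3090 T_2 + 0.3907 T_3 = 452.7 and -0.9511 T_2 + 0.9205 T_3 = -15.81.
Solving simultaneously: T_2 = 644.6 N, T_3 = 648.8 N.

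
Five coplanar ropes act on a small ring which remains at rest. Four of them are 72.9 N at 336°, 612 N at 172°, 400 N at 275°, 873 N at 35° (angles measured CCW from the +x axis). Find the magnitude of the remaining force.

Sum the known components: ΣF_x = 210.5 N, ΣF_y = 157.8 N.
For equilibrium the remaining force must supply (−ΣF_x, −ΣF_y) = (-210.5, -157.8) N.
Magnitude = √((-210.5)² + (-157.8)²) = 263.1 N; direction = atan2(-157.8, -210.5) = 216.8°.

F ≈ 263 N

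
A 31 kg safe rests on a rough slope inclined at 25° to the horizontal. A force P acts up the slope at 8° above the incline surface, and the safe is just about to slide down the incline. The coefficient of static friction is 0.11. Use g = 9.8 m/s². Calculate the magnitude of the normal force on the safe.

N ≈ 261 N

On the verge of sliding down the incline, friction equals μN and acts up the slope.
Perpendicular: N + P sin 8° = W cos 25° = 275.3 N.
Along incline: P cos 8° + μN = W sin 25° with W sin 25° = 128.4 N.
Solving the pair for P and N: P = 100.6 N, N = 261.3 N (and f = μN = 28.75 N).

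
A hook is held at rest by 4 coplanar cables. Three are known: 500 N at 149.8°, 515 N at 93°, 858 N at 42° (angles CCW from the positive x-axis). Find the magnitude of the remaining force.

Sum the known components: ΣF_x = 178.5 N, ΣF_y = 1340 N.
For equilibrium the remaining force must supply (−ΣF_x, −ΣF_y) = (-178.5, -1340) N.
Magnitude = √((-178.5)² + (-1340)²) = 1352 N; direction = atan2(-1340, -178.5) = 262.4°.

F ≈ 1350 N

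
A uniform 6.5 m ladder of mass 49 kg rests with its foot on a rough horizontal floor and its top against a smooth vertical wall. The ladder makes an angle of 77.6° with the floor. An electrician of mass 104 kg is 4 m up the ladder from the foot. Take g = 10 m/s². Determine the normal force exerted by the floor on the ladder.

ΣF_y = 0: N_floor = 49×10 + 104×10 = 1530 N.

N_floor ≈ 1530 N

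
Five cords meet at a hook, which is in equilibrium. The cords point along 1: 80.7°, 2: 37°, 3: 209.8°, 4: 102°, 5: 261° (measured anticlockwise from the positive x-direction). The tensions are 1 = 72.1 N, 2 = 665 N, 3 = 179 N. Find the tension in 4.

T_4 ≈ 901 N

Resolve: ΣF_x = 72.1 cos 80.7° + 665 cos 37° + 179 cos 209.8° + T_4 cos 102° + T_5 cos 261° = 0.
        ΣF_y = 72.1 sin 80.7° + 665 sin 37° + 179 sin 209.8° + T_4 sin 102° + T_5 sin 261° = 0.
The known terms sum to (387.4, 382.4) N, so -0.2079 T_4 − 0.1564 T_5 = -387.4 and 0.9781 T_4 − 0.9877 T_5 = -382.4.
Solving simultaneously: T_4 = 900.8 N, T_5 = 1279 N.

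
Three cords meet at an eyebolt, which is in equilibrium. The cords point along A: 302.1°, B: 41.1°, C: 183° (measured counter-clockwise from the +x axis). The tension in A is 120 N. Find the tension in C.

T_C ≈ 192 N

Resolve: ΣF_x = 120 cos 302.1° + T_B cos 41.1° + T_C cos 183° = 0.
        ΣF_y = 120 sin 302.1° + T_B sin 41.1° + T_C sin 183° = 0.
The known terms sum to (63.77, -101.7) N, so 0.7536 T_B − 0.9986 T_C = -63.77 and 0.6574 T_B − 0.0523 T_C = 101.7.
Solving simultaneously: T_B = 169.9 N, T_C = 192.1 N.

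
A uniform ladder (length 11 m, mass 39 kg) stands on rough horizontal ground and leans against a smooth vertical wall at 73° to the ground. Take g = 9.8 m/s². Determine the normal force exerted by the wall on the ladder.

Torques about the foot: N_wall · 11 sin 73° = 39×9.8×5.5 cos 73° → N_wall = 58.425 N.

N_wall ≈ 58.4 N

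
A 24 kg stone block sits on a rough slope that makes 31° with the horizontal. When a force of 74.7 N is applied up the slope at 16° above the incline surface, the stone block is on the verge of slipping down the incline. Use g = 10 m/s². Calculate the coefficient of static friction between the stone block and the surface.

On the verge of sliding down the incline, friction is at its maximum μN and acts up the slope.
Perpendicular to incline: N = W cos 31° − P sin 16° = 205.7 − 20.59 = 185.1 N.
Along incline: P cos 16° + μN = W sin 31° → μ = (W sin 31° − P cos 16°) / N = 0.2798.

μ ≈ 0.280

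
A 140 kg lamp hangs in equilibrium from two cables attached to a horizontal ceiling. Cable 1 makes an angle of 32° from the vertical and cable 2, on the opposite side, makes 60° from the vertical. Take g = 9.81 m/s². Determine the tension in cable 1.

T_1 ≈ 1190 N

Angles from the horizontal: cable 1 is 90° − 32° = 58°, cable 2 is 90° − 60° = 30°.
Weight W = 140 × 9.81 = 1373 N acts straight down.
Horizontal: T_1 cos 58° = T_2 cos 30°  →  T_2 = 0.6119 T_1.
Vertical: T_1 sin 58° + T_2 sin 30° = 1373.
Substituting the horizontal relation into the vertical equation gives 1.154 T_1 = 1373, so T_1 = 1190 N.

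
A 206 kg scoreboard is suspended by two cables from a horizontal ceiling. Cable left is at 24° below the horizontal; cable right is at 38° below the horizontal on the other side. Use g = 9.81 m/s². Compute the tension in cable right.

Weight W = 206 × 9.81 = 2021 N acts straight down.
Horizontal: T_left cos 24° = T_right cos 38°  →  T_left = 0.8626 T_right.
Vertical: T_left sin 24° + T_right sin 38° = 2021.
Substituting the horizontal relation into the vertical equation gives 0.9665 T_right = 2021, so T_right = 2091 N.

T_right ≈ 2090 N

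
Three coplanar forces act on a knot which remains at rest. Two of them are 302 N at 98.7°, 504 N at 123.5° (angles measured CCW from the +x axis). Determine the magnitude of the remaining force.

F ≈ 788 N

Sum the known components: ΣF_x = -323.9 N, ΣF_y = 718.8 N.
For equilibrium the remaining force must supply (−ΣF_x, −ΣF_y) = (323.9, -718.8) N.
Magnitude = √((323.9)² + (-718.8)²) = 788.4 N; direction = atan2(-718.8, 323.9) = 294.3°.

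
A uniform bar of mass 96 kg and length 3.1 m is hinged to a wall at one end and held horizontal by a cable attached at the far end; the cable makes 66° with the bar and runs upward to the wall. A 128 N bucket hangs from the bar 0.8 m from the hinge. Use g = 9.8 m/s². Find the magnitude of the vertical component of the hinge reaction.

Take torques about the hinge: T sin 66° · 3.1 = 96×9.8×1.55 + 128×0.8 = 1560.6 N·m.
So T = 1560.6 / (0.9135 × 3.1) = 551.08 N.
ΣF_y = 0: H_y = (96×9.8 + 128) − T sin 66° = 1068.8 − 503.43 = 565.37 N.

|H_y| ≈ 565 N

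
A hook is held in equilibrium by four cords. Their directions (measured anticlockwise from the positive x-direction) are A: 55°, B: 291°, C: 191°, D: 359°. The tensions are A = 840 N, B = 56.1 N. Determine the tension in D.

T_D ≈ 2540 N

Resolve: ΣF_x = 840 cos 55° + 56.1 cos 291° + T_C cos 191° + T_D cos 359° = 0.
        ΣF_y = 840 sin 55° + 56.1 sin 291° + T_C sin 191° + T_D sin 359° = 0.
The known terms sum to (501.9, 635.7) N, so -0.9816 T_C + 0.9998 T_D = -501.9 and -0.1908 T_C − 0.0175 T_D = -635.7.
Solving simultaneously: T_C = 3099 N, T_D = 2541 N.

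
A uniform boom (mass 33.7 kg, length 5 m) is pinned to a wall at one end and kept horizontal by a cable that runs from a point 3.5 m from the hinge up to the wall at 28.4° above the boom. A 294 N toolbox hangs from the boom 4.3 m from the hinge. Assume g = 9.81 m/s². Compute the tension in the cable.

Take torques about the hinge: T sin 28.4° · 3.5 = 33.7×9.81×2.5 + 294×4.3 = 2090.7 N·m.
So T = 2090.7 / (0.4756 × 3.5) = 1255.9 N.

T ≈ 1260 N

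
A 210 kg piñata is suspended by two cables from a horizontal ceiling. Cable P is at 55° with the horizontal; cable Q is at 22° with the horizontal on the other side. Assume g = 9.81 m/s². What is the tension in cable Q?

T_Q ≈ 1210 N

Weight W = 210 × 9.81 = 2060 N acts straight down.
Horizontal: T_P cos 55° = T_Q cos 22°  →  T_P = 1.616 T_Q.
Vertical: T_P sin 55° + T_Q sin 22° = 2060.
Substituting the horizontal relation into the vertical equation gives 1.699 T_Q = 2060, so T_Q = 1213 N.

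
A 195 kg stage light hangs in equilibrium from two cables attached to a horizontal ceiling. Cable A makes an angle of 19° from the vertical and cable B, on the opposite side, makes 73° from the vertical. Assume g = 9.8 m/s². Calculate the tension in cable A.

T_A ≈ 1830 N

Angles from the horizontal: cable A is 90° − 19° = 71°, cable B is 90° − 73° = 17°.
Weight W = 195 × 9.8 = 1911 N acts straight down.
Horizontal: T_A cos 71° = T_B cos 17°  →  T_B = 0.3404 T_A.
Vertical: T_A sin 71° + T_B sin 17° = 1911.
Substituting the horizontal relation into the vertical equation gives 1.045 T_A = 1911, so T_A = 1829 N.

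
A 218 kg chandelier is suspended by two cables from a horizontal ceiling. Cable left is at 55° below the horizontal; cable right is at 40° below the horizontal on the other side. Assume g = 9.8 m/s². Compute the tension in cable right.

Weight W = 218 × 9.8 = 2136 N acts straight down.
Horizontal: T_left cos 55° = T_right cos 40°  →  T_left = 1.336 T_right.
Vertical: T_left sin 55° + T_right sin 40° = 2136.
Substituting the horizontal relation into the vertical equation gives 1.737 T_right = 2136, so T_right = 1230 N.

T_right ≈ 1230 N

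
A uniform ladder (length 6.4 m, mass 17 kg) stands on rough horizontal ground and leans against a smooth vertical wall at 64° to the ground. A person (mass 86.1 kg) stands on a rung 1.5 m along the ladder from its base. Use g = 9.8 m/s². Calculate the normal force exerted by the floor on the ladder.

N_floor ≈ 1010 N

ΣF_y = 0: N_floor = 17×9.8 + 86.1×9.8 = 1010.4 N.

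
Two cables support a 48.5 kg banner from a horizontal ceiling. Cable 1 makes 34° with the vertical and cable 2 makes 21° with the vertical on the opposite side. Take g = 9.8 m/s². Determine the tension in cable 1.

Angles from the horizontal: cable 1 is 90° − 34° = 56°, cable 2 is 90° − 21° = 69°.
Weight W = 48.5 × 9.8 = 475.3 N acts straight down.
Horizontal: T_1 cos 56° = T_2 cos 69°  →  T_2 = 1.56 T_1.
Vertical: T_1 sin 56° + T_2 sin 69° = 475.3.
Substituting the horizontal relation into the vertical equation gives 2.286 T_1 = 475.3, so T_1 = 207.9 N.

T_1 ≈ 208 N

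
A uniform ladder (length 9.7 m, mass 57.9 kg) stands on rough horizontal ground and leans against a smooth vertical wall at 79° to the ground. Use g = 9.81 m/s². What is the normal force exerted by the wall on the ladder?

N_wall ≈ 55.2 N

Torques about the foot: N_wall · 9.7 sin 79° = 57.9×9.81×4.85 cos 79° → N_wall = 55.204 N.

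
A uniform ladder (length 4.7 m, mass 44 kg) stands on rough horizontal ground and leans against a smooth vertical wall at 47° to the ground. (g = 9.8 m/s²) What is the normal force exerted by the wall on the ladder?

Torques about the foot: N_wall · 4.7 sin 47° = 44×9.8×2.35 cos 47° → N_wall = 201.05 N.

N_wall ≈ 201 N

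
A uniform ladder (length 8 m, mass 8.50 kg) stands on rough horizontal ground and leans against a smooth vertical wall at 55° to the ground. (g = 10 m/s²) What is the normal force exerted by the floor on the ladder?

N_floor ≈ 85 N

ΣF_y = 0: N_floor = 8.50×10 = 85 N.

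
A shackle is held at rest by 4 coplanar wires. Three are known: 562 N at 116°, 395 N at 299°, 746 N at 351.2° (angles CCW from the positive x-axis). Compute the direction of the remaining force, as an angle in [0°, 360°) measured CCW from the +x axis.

θ ≈ 184°

Sum the known components: ΣF_x = 682.4 N, ΣF_y = 45.52 N.
For equilibrium the remaining force must supply (−ΣF_x, −ΣF_y) = (-682.4, -45.52) N.
Magnitude = √((-682.4)² + (-45.52)²) = 683.9 N; direction = atan2(-45.52, -682.4) = 183.8°.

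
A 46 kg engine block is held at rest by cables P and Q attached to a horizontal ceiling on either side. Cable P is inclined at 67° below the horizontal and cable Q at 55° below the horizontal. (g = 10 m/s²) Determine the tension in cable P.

T_P ≈ 311 N

Weight W = 46 × 10 = 460 N acts straight down.
Horizontal: T_P cos 67° = T_Q cos 55°  →  T_Q = 0.6812 T_P.
Vertical: T_P sin 67° + T_Q sin 55° = 460.
Substituting the horizontal relation into the vertical equation gives 1.479 T_P = 460, so T_P = 311.1 N.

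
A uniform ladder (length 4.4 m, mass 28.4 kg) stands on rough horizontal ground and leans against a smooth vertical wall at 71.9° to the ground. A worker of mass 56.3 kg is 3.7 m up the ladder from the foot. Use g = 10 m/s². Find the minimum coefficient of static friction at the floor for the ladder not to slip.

ΣF_y = 0: N_floor = 28.4×10 + 56.3×10 = 847 N.
Torques about the foot: N_wall · 4.4 sin 71.9° = 28.4×10×2.2 cos 71.9° + 56.3×10×3.7 cos 71.9° → N_wall = 201.15 N.
ΣF_x = 0: f_floor = N_wall = 201.15 N.
μ_min = f_floor / N_floor = 201.15 / 847 = 0.2375.

μ_min ≈ 0.237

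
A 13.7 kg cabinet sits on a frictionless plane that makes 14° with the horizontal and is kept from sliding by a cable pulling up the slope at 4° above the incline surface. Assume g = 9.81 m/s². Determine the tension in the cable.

T ≈ 32.6 N

Take axes along and perpendicular to the incline. Weight components: W sin 14° = 32.51 N down-slope, W cos 14° = 130.4 N into the surface.
Along incline: T cos 4° = W sin 14° → T = 32.59 N.
Perpendicular: N = W cos 14° − T sin 4° = 128.1 N.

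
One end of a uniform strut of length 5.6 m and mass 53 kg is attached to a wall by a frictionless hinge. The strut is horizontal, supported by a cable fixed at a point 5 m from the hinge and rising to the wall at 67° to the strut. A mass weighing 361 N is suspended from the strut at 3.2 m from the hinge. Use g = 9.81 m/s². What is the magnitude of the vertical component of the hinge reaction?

|H_y| ≈ 359 N

Take torques about the hinge: T sin 67° · 5 = 53×9.81×2.8 + 361×3.2 = 2611 N·m.
So T = 2611 / (0.9205 × 5) = 567.3 N.
ΣF_y = 0: H_y = (53×9.81 + 361) − T sin 67° = 880.93 − 522.2 = 358.73 N.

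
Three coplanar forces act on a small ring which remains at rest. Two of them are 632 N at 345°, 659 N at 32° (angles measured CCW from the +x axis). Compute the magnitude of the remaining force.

Sum the known components: ΣF_x = 1169 N, ΣF_y = 185.6 N.
For equilibrium the remaining force must supply (−ΣF_x, −ΣF_y) = (-1169, -185.6) N.
Magnitude = √((-1169)² + (-185.6)²) = 1184 N; direction = atan2(-185.6, -1169) = 189.0°.

F ≈ 1180 N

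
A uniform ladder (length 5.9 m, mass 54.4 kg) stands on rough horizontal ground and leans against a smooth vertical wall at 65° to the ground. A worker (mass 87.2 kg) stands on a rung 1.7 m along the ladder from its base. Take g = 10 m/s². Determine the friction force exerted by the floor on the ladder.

Torques about the foot: N_wall · 5.9 sin 65° = 54.4×10×2.95 cos 65° + 87.2×10×1.7 cos 65° → N_wall = 244 N.
ΣF_x = 0: f_floor = N_wall = 244 N.

f ≈ 244 N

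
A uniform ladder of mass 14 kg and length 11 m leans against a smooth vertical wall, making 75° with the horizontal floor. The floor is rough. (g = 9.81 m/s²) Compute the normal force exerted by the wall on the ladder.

Torques about the foot: N_wall · 11 sin 75° = 14×9.81×5.5 cos 75° → N_wall = 18.4 N.

N_wall ≈ 18.4 N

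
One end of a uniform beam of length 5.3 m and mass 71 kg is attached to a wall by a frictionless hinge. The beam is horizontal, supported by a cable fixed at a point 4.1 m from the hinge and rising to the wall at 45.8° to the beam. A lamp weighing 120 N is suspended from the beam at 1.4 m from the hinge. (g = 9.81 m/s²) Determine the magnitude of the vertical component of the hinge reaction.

|H_y| ≈ 325 N

Take torques about the hinge: T sin 45.8° · 4.1 = 71×9.81×2.65 + 120×1.4 = 2013.8 N·m.
So T = 2013.8 / (0.7169 × 4.1) = 685.1 N.
ΣF_y = 0: H_y = (71×9.81 + 120) − T sin 45.8° = 816.51 − 491.16 = 325.35 N.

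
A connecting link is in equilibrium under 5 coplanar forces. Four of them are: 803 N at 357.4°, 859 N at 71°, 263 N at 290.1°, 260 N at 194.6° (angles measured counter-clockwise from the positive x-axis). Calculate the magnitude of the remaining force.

F ≈ 1030 N

Sum the known components: ΣF_x = 920.6 N, ΣF_y = 463.3 N.
For equilibrium the remaining force must supply (−ΣF_x, −ΣF_y) = (-920.6, -463.3) N.
Magnitude = √((-920.6)² + (-463.3)²) = 1031 N; direction = atan2(-463.3, -920.6) = 206.7°.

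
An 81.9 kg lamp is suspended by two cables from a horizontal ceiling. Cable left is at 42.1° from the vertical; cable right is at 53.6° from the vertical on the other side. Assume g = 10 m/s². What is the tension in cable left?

Angles from the horizontal: cable left is 90° − 42.1° = 47.9°, cable right is 90° − 53.6° = 36.4°.
Weight W = 81.9 × 10 = 819 N acts straight down.
Horizontal: T_left cos 47.9° = T_right cos 36.4°  →  T_right = 0.8329 T_left.
Vertical: T_left sin 47.9° + T_right sin 36.4° = 819.
Substituting the horizontal relation into the vertical equation gives 1.236 T_left = 819, so T_left = 662.5 N.

T_left ≈ 662 N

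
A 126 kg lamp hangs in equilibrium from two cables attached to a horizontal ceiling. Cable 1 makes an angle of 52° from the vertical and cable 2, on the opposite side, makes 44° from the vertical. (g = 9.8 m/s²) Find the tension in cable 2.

T_2 ≈ 978 N

Angles from the horizontal: cable 1 is 90° − 52° = 38°, cable 2 is 90° − 44° = 46°.
Weight W = 126 × 9.8 = 1235 N acts straight down.
Horizontal: T_1 cos 38° = T_2 cos 46°  →  T_1 = 0.8815 T_2.
Vertical: T_1 sin 38° + T_2 sin 46° = 1235.
Substituting the horizontal relation into the vertical equation gives 1.262 T_2 = 1235, so T_2 = 978.4 N.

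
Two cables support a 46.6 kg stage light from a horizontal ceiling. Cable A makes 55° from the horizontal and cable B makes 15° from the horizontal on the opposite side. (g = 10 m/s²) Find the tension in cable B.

Weight W = 46.6 × 10 = 466 N acts straight down.
Horizontal: T_A cos 55° = T_B cos 15°  →  T_A = 1.684 T_B.
Vertical: T_A sin 55° + T_B sin 15° = 466.
Substituting the horizontal relation into the vertical equation gives 1.638 T_B = 466, so T_B = 284.4 N.

T_B ≈ 284 N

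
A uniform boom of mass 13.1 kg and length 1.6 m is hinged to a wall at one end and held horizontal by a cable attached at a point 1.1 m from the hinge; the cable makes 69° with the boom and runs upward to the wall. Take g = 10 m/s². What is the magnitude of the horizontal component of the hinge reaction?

H_x ≈ 36.6 N

Take torques about the hinge: T sin 69° · 1.1 = 13.1×10×0.8 = 104.8 N·m.
So T = 104.8 / (0.9336 × 1.1) = 102.05 N.
ΣF_x = 0: H_x = T cos 69° = 36.572 N.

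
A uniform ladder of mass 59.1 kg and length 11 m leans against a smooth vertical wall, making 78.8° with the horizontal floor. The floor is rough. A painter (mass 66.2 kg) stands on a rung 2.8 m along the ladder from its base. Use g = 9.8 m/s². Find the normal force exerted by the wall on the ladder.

Torques about the foot: N_wall · 11 sin 78.8° = 59.1×9.8×5.5 cos 78.8° + 66.2×9.8×2.8 cos 78.8° → N_wall = 90.039 N.

N_wall ≈ 90 N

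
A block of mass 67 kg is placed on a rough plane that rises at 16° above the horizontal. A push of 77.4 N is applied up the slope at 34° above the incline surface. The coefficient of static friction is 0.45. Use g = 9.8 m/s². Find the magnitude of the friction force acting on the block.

Axes along / perpendicular to the incline. W sin 16° = 181 N down-slope; W cos 16° = 631.2 N into the surface.
Perpendicular: N = W cos 16° − P sin 34° = 631.2 − 43.28 = 587.9 N.
Along incline: P cos 34° + f = W sin 16° (friction acts up-slope) → f = 181 − 64.17 = 116.8 N.
|f| = 116.8 N ≤ μN = 264.5 N, so the block is indeed static.

f ≈ 117 N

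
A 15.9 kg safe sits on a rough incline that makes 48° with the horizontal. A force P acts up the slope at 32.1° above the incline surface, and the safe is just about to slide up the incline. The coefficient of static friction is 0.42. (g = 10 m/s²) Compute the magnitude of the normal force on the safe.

On the verge of sliding up the incline, friction equals μN and acts down the slope.
Perpendicular: N + P sin 32.1° = W cos 48° = 106.4 N.
Along incline: P cos 32.1° = W sin 48° + μN  with W sin 48° = 118.2 N.
Solving the pair for P and N: P = 152.1 N, N = 25.54 N (and f = μN = 10.73 N).

N ≈ 25.5 N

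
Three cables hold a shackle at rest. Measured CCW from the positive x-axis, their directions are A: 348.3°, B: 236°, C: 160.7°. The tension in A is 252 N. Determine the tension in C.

Resolve: ΣF_x = 252 cos 348.3° + T_B cos 236° + T_C cos 160.7° = 0.
        ΣF_y = 252 sin 348.3° + T_B sin 236° + T_C sin 160.7° = 0.
The known terms sum to (246.8, -51.1) N, so -0.5592 T_B − 0.9438 T_C = -246.8 and -0.8290 T_B + 0.3305 T_C = 51.1.
Solving simultaneously: T_B = 34.46 N, T_C = 241 N.

T_C ≈ 241 N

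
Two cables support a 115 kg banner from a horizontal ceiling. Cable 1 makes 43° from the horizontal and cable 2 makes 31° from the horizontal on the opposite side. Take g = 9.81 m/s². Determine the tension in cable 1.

T_1 ≈ 1010 N

Weight W = 115 × 9.81 = 1128 N acts straight down.
Horizontal: T_1 cos 43° = T_2 cos 31°  →  T_2 = 0.8532 T_1.
Vertical: T_1 sin 43° + T_2 sin 31° = 1128.
Substituting the horizontal relation into the vertical equation gives 1.121 T_1 = 1128, so T_1 = 1006 N.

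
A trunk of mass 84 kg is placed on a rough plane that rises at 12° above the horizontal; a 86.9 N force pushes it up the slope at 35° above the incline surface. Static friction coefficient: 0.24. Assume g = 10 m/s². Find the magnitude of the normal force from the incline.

Axes along / perpendicular to the incline. W sin 12° = 174.6 N down-slope; W cos 12° = 821.6 N into the surface.
Perpendicular: N = W cos 12° − P sin 35° = 821.6 − 49.84 = 771.8 N.
Along incline: P cos 35° + f = W sin 12° (friction acts up-slope) → f = 174.6 − 71.18 = 103.5 N.
|f| = 103.5 N ≤ μN = 185.2 N, so the trunk is indeed static.

N ≈ 772 N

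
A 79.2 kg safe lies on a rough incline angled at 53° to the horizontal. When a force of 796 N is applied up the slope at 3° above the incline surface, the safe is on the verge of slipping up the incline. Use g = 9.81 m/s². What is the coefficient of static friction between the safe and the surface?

On the verge of sliding up the incline, friction is at its maximum μN and acts down the slope.
Perpendicular to incline: N = W cos 53° − P sin 3° = 467.6 − 41.66 = 425.9 N.
Along incline: P cos 3° − μN = W sin 53° → μ = −(W sin 53° − P cos 3°) / N = 0.4095.

μ ≈ 0.409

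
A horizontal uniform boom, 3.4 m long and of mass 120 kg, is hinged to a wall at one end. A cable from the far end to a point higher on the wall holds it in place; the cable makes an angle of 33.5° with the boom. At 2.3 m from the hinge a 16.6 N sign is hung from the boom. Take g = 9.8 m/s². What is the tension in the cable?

T ≈ 1090 N

Take torques about the hinge: T sin 33.5° · 3.4 = 120×9.8×1.7 + 16.6×2.3 = 2037.4 N·m.
So T = 2037.4 / (0.5519 × 3.4) = 1085.7 N.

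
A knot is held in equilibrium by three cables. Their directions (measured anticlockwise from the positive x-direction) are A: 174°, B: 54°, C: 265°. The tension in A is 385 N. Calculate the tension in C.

T_C ≈ 647 N

Resolve: ΣF_x = 385 cos 174° + T_B cos 54° + T_C cos 265° = 0.
        ΣF_y = 385 sin 174° + T_B sin 54° + T_C sin 265° = 0.
The known terms sum to (-382.9, 40.24) N, so 0.5878 T_B − 0.0872 T_C = 382.9 and 0.8090 T_B − 0.9962 T_C = -40.24.
Solving simultaneously: T_B = 747.4 N, T_C = 647.4 N.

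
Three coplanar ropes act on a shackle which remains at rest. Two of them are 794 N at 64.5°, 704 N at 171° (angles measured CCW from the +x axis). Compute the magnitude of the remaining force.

F ≈ 899 N

Sum the known components: ΣF_x = -353.5 N, ΣF_y = 826.8 N.
For equilibrium the remaining force must supply (−ΣF_x, −ΣF_y) = (353.5, -826.8) N.
Magnitude = √((353.5)² + (-826.8)²) = 899.2 N; direction = atan2(-826.8, 353.5) = 293.2°.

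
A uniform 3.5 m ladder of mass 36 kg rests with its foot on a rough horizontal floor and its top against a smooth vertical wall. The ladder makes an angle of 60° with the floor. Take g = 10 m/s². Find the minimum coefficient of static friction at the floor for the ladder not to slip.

μ_min ≈ 0.289

ΣF_y = 0: N_floor = 36×10 = 360 N.
Torques about the foot: N_wall · 3.5 sin 60° = 36×10×1.75 cos 60° → N_wall = 103.92 N.
ΣF_x = 0: f_floor = N_wall = 103.92 N.
μ_min = f_floor / N_floor = 103.92 / 360 = 0.2887.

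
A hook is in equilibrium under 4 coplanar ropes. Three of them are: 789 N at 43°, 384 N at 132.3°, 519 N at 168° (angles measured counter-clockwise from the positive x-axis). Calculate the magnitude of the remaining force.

Sum the known components: ΣF_x = -189.1 N, ΣF_y = 930 N.
For equilibrium the remaining force must supply (−ΣF_x, −ΣF_y) = (189.1, -930) N.
Magnitude = √((189.1)² + (-930)²) = 949 N; direction = atan2(-930, 189.1) = 281.5°.

F ≈ 949 N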